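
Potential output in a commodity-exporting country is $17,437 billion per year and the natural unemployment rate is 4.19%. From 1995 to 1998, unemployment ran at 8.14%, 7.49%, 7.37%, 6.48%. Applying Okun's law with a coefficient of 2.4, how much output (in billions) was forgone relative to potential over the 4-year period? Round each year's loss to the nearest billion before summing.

Year 1995: gap = -2.4 × (8.14 - 4.19) = -9.48%, loss ≈ 17437 × 9.48/100 ≈ 1653.
Year 1996: gap = -2.4 × (7.49 - 4.19) = -7.92%, loss ≈ 17437 × 7.92/100 ≈ 1381.
Year 1997: gap = -2.4 × (7.37 - 4.19) = -7.632%, loss ≈ 17437 × 7.632/100 ≈ 1331.
Year 1998: gap = -2.4 × (6.48 - 4.19) = -5.496%, loss ≈ 17437 × 5.496/100 ≈ 958.
Total lost output = 1653 + 1381 + 1331 + 958 = 5323 billion.

$5,323 billion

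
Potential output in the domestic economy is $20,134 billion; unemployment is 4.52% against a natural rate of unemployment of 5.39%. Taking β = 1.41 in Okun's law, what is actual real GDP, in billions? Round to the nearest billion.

$20,381 billion

Unemployment gap = 4.52 - 5.39 = -0.87 points, so the output gap is -1.41 × (-0.87) = 1.2267%.
Actual GDP = 20134 × (1 + 1.2267/100) = 20134 × 1.012267 ≈ 20381 billion.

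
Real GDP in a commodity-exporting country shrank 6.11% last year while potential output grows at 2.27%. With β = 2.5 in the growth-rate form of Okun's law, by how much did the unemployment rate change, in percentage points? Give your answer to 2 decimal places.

Growth-rate Okun's law: g_Y = g_Y* - β × Δu, so Δu = (g_Y* - g_Y)/β.
Δu = (2.27 + 6.11)/2.5 = 8.38/2.5 = 3.35 percentage points.

3.35 percentage points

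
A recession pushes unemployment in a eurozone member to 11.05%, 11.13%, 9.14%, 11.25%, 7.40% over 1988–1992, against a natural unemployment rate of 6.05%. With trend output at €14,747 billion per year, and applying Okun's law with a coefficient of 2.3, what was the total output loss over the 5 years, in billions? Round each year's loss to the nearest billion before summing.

€6,689 billion

Year 1988: gap = -2.3 × (11.05 - 6.05) = -11.5%, loss ≈ 14747 × 11.5/100 ≈ 1696.
Year 1989: gap = -2.3 × (11.13 - 6.05) = -11.684%, loss ≈ 14747 × 11.684/100 ≈ 1723.
Year 1990: gap = -2.3 × (9.14 - 6.05) = -7.107%, loss ≈ 14747 × 7.107/100 ≈ 1048.
Year 1991: gap = -2.3 × (11.25 - 6.05) = -11.96%, loss ≈ 14747 × 11.96/100 ≈ 1764.
Year 1992: gap = -2.3 × (7.4 - 6.05) = -3.105%, loss ≈ 14747 × 3.105/100 ≈ 458.
Total lost output = 1696 + 1723 + 1048 + 1764 + 458 = 6689 billion.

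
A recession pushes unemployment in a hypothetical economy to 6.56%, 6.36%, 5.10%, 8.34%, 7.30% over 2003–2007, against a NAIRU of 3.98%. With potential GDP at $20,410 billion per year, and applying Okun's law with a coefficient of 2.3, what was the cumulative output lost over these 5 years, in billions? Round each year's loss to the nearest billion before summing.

Year 2003: gap = -2.3 × (6.56 - 3.98) = -5.934%, loss ≈ 20410 × 5.934/100 ≈ 1211.
Year 2004: gap = -2.3 × (6.36 - 3.98) = -5.474%, loss ≈ 20410 × 5.474/100 ≈ 1117.
Year 2005: gap = -2.3 × (5.1 - 3.98) = -2.576%, loss ≈ 20410 × 2.576/100 ≈ 526.
Year 2006: gap = -2.3 × (8.34 - 3.98) = -10.028%, loss ≈ 20410 × 10.028/100 ≈ 2047.
Year 2007: gap = -2.3 × (7.3 - 3.98) = -7.636%, loss ≈ 20410 × 7.636/100 ≈ 1559.
Total lost output = 1211 + 1117 + 526 + 2047 + 1559 = 6460 billion.

$6,460 billion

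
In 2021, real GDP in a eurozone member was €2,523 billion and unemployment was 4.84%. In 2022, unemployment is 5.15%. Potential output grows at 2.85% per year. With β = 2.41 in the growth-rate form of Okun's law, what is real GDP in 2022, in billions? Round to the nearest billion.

€2,576 billion

Δu = 5.15 - 4.84 = 0.31 points.
Okun's law (growth form): g_Y = g_Y* - β × Δu = 2.85 - 2.41 × (0.31) = 2.85 - 0.7471 = 2.1029%.
Real GDP in the next year = 2523 × (1 + 2.1029/100) = 2523 × 1.021029 ≈ 2576 billion.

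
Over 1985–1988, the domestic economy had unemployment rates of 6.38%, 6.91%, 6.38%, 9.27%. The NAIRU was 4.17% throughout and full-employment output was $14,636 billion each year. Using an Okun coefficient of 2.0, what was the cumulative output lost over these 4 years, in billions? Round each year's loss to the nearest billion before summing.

Year 1985: gap = -2.0 × (6.38 - 4.17) = -4.42%, loss ≈ 14636 × 4.42/100 ≈ 647.
Year 1986: gap = -2.0 × (6.91 - 4.17) = -5.48%, loss ≈ 14636 × 5.48/100 ≈ 802.
Year 1987: gap = -2.0 × (6.38 - 4.17) = -4.42%, loss ≈ 14636 × 4.42/100 ≈ 647.
Year 1988: gap = -2.0 × (9.27 - 4.17) = -10.2%, loss ≈ 14636 × 10.2/100 ≈ 1493.
Total lost output = 647 + 802 + 647 + 1493 = 3589 billion.

$3,589 billion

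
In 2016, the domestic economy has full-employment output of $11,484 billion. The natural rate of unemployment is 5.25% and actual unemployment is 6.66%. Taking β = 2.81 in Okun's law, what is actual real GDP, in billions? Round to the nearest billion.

Unemployment gap = 6.66 - 5.25 = 1.41 points, so the output gap is -2.81 × 1.41 = -3.9621%.
Actual GDP = 11484 × (1 - 3.9621/100) = 11484 × 0.960379 ≈ 11029 billion.

$11,029 billion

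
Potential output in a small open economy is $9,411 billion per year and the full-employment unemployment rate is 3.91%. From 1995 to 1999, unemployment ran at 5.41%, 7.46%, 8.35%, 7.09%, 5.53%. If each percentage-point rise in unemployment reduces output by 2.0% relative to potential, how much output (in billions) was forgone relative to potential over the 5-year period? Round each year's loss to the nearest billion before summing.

$2,690 billion

Year 1995: gap = -2.0 × (5.41 - 3.91) = -3%, loss ≈ 9411 × 3/100 ≈ 282.
Year 1996: gap = -2.0 × (7.46 - 3.91) = -7.1%, loss ≈ 9411 × 7.1/100 ≈ 668.
Year 1997: gap = -2.0 × (8.35 - 3.91) = -8.88%, loss ≈ 9411 × 8.88/100 ≈ 836.
Year 1998: gap = -2.0 × (7.09 - 3.91) = -6.36%, loss ≈ 9411 × 6.36/100 ≈ 599.
Year 1999: gap = -2.0 × (5.53 - 3.91) = -3.24%, loss ≈ 9411 × 3.24/100 ≈ 305.
Total lost output = 282 + 668 + 836 + 599 + 305 = 2690 billion.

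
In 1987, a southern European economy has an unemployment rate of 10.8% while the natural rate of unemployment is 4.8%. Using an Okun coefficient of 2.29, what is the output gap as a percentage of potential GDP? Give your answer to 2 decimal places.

-13.74%

The unemployment gap is 10.8 - 4.8 = 6 percentage points.
Okun's law gives an output gap of -2.29 × 6 = -13.74%, i.e. 13.74% below potential.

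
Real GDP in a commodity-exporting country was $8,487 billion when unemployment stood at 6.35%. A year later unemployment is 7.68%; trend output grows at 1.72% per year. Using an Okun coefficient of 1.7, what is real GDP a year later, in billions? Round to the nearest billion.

$8,441 billion

Δu = 7.68 - 6.35 = 1.33 points.
Okun's law (growth form): g_Y = g_Y* - β × Δu = 1.72 - 1.7 × (1.33) = 1.72 - 2.261 = -0.541%.
Real GDP in the next year = 8487 × (1 - 0.541/100) = 8487 × 0.99459 ≈ 8441 billion.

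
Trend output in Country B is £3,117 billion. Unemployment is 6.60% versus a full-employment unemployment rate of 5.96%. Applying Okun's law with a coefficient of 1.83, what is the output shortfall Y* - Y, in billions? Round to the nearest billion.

£37 billion

Output gap = -1.83 × (6.6 - 5.96) = -1.83 × 0.64 = -1.1712%.
Actual GDP ≈ 3117 × 0.988288 ≈ 3080 billion, so the shortfall is 3117 - 3080 = 37 billion.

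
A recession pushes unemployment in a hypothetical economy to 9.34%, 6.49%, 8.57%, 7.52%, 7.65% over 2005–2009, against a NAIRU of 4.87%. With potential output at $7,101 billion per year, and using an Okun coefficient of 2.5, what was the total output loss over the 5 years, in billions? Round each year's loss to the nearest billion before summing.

$2,703 billion

Year 2005: gap = -2.5 × (9.34 - 4.87) = -11.175%, loss ≈ 7101 × 11.175/100 ≈ 794.
Year 2006: gap = -2.5 × (6.49 - 4.87) = -4.05%, loss ≈ 7101 × 4.05/100 ≈ 288.
Year 2007: gap = -2.5 × (8.57 - 4.87) = -9.25%, loss ≈ 7101 × 9.25/100 ≈ 657.
Year 2008: gap = -2.5 × (7.52 - 4.87) = -6.625%, loss ≈ 7101 × 6.625/100 ≈ 470.
Year 2009: gap = -2.5 × (7.65 - 4.87) = -6.95%, loss ≈ 7101 × 6.95/100 ≈ 494.
Total lost output = 794 + 288 + 657 + 470 + 494 = 2703 billion.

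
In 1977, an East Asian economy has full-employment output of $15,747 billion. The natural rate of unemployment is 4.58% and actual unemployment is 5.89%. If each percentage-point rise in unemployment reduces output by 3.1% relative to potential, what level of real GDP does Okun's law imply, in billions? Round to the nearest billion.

$15,108 billion

Unemployment gap = 5.89 - 4.58 = 1.31 points, so the output gap is -3.1 × 1.31 = -4.061%.
Actual GDP = 15747 × (1 - 4.061/100) = 15747 × 0.95939 ≈ 15108 billion.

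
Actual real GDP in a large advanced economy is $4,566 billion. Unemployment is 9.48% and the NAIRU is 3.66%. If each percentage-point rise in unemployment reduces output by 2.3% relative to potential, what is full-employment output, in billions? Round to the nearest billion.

$5,272 billion

Unemployment gap = 9.48 - 3.66 = 5.82 points, so output gap = -2.3 × 5.82 = -13.386%.
Since Y = Y* × (1 + gap/100), Y* = 4566/0.86614 ≈ 5272 billion.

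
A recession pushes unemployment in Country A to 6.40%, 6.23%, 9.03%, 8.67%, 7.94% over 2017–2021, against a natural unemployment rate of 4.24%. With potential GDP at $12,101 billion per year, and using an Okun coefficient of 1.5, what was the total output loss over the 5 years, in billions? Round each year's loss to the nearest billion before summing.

Year 2017: gap = -1.5 × (6.4 - 4.24) = -3.24%, loss ≈ 12101 × 3.24/100 ≈ 392.
Year 2018: gap = -1.5 × (6.23 - 4.24) = -2.985%, loss ≈ 12101 × 2.985/100 ≈ 361.
Year 2019: gap = -1.5 × (9.03 - 4.24) = -7.185%, loss ≈ 12101 × 7.185/100 ≈ 869.
Year 2020: gap = -1.5 × (8.67 - 4.24) = -6.645%, loss ≈ 12101 × 6.645/100 ≈ 804.
Year 2021: gap = -1.5 × (7.94 - 4.24) = -5.55%, loss ≈ 12101 × 5.55/100 ≈ 672.
Total lost output = 392 + 361 + 869 + 804 + 672 = 3098 billion.

$3,098 billion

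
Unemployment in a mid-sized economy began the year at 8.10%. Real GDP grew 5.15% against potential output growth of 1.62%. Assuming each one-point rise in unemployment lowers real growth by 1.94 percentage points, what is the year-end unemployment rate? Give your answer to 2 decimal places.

Growth-rate Okun's law: g_Y = g_Y* - β × Δu, so Δu = (g_Y* - g_Y)/β.
Δu = (1.62 - 5.15)/1.94 = -3.53/1.94 = -1.82 percentage points.
Year-end unemployment = 8.1 - 1.82 = 6.28%.

6.28%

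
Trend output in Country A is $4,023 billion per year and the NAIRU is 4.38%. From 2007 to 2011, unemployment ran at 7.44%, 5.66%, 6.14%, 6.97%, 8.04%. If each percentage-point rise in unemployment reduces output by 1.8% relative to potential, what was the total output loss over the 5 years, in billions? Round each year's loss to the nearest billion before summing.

Year 2007: gap = -1.8 × (7.44 - 4.38) = -5.508%, loss ≈ 4023 × 5.508/100 ≈ 222.
Year 2008: gap = -1.8 × (5.66 - 4.38) = -2.304%, loss ≈ 4023 × 2.304/100 ≈ 93.
Year 2009: gap = -1.8 × (6.14 - 4.38) = -3.168%, loss ≈ 4023 × 3.168/100 ≈ 127.
Year 2010: gap = -1.8 × (6.97 - 4.38) = -4.662%, loss ≈ 4023 × 4.662/100 ≈ 188.
Year 2011: gap = -1.8 × (8.04 - 4.38) = -6.588%, loss ≈ 4023 × 6.588/100 ≈ 265.
Total lost output = 222 + 93 + 127 + 188 + 265 = 895 billion.

$895 billion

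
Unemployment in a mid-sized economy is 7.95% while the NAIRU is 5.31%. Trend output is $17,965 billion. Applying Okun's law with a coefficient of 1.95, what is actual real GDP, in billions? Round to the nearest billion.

$17,040 billion

Unemployment gap = 7.95 - 5.31 = 2.64 points, so the output gap is -1.95 × 2.64 = -5.148%.
Actual GDP = 17965 × (1 - 5.148/100) = 17965 × 0.94852 ≈ 17040 billion.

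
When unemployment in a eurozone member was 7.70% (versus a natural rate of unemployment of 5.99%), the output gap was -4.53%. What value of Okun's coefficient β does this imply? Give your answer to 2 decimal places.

Okun's law: output gap = -β × (u - u*).
-4.53 = -β × (7.7 - 5.99) = -β × 1.71, so β = 4.53/1.71 = 2.65.

β ≈ 2.65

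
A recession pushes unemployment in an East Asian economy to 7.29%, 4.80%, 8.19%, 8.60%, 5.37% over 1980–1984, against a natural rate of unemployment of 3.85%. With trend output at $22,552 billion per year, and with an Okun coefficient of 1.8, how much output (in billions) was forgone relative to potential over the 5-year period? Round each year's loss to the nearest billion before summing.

$6,089 billion

Year 1980: gap = -1.8 × (7.29 - 3.85) = -6.192%, loss ≈ 22552 × 6.192/100 ≈ 1396.
Year 1981: gap = -1.8 × (4.8 - 3.85) = -1.71%, loss ≈ 22552 × 1.71/100 ≈ 386.
Year 1982: gap = -1.8 × (8.19 - 3.85) = -7.812%, loss ≈ 22552 × 7.812/100 ≈ 1762.
Year 1983: gap = -1.8 × (8.6 - 3.85) = -8.55%, loss ≈ 22552 × 8.55/100 ≈ 1928.
Year 1984: gap = -1.8 × (5.37 - 3.85) = -2.736%, loss ≈ 22552 × 2.736/100 ≈ 617.
Total lost output = 1396 + 386 + 1762 + 1928 + 617 = 6089 billion.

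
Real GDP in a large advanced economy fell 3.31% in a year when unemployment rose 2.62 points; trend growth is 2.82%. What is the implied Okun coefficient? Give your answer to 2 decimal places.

β ≈ 2.34

Growth form: g_Y = g_Y* - β × Δu, so β = (g_Y* - g_Y)/Δu.
β = (2.82 + 3.31)/2.62 = 6.13/2.62 = 2.34.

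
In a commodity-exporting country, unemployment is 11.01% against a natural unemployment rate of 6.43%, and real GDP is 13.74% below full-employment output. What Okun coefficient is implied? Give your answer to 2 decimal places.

β ≈ 3.00

Okun's law: output gap = -β × (u - u*).
-13.74 = -β × (11.01 - 6.43) = -β × 4.58, so β = 13.74/4.58 = 3.00.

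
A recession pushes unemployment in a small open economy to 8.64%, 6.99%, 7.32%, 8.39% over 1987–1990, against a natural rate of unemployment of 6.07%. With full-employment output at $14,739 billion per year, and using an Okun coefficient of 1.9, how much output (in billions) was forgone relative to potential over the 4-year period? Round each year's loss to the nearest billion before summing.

Year 1987: gap = -1.9 × (8.64 - 6.07) = -4.883%, loss ≈ 14739 × 4.883/100 ≈ 720.
Year 1988: gap = -1.9 × (6.99 - 6.07) = -1.748%, loss ≈ 14739 × 1.748/100 ≈ 258.
Year 1989: gap = -1.9 × (7.32 - 6.07) = -2.375%, loss ≈ 14739 × 2.375/100 ≈ 350.
Year 1990: gap = -1.9 × (8.39 - 6.07) = -4.408%, loss ≈ 14739 × 4.408/100 ≈ 650.
Total lost output = 720 + 258 + 350 + 650 = 1978 billion.

$1,978 billion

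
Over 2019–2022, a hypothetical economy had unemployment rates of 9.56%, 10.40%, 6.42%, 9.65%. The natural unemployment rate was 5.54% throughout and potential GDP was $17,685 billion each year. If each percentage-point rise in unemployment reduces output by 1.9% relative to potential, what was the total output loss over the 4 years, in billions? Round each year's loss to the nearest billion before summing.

Year 2019: gap = -1.9 × (9.56 - 5.54) = -7.638%, loss ≈ 17685 × 7.638/100 ≈ 1351.
Year 2020: gap = -1.9 × (10.4 - 5.54) = -9.234%, loss ≈ 17685 × 9.234/100 ≈ 1633.
Year 2021: gap = -1.9 × (6.42 - 5.54) = -1.672%, loss ≈ 17685 × 1.672/100 ≈ 296.
Year 2022: gap = -1.9 × (9.65 - 5.54) = -7.809%, loss ≈ 17685 × 7.809/100 ≈ 1381.
Total lost output = 1351 + 1633 + 296 + 1381 = 4661 billion.

$4,661 billion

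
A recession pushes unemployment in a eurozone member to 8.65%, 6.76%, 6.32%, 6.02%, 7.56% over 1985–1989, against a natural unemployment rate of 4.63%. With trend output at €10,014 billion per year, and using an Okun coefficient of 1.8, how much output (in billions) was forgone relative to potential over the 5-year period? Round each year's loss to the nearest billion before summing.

€2,193 billion

Year 1985: gap = -1.8 × (8.65 - 4.63) = -7.236%, loss ≈ 10014 × 7.236/100 ≈ 725.
Year 1986: gap = -1.8 × (6.76 - 4.63) = -3.834%, loss ≈ 10014 × 3.834/100 ≈ 384.
Year 1987: gap = -1.8 × (6.32 - 4.63) = -3.042%, loss ≈ 10014 × 3.042/100 ≈ 305.
Year 1988: gap = -1.8 × (6.02 - 4.63) = -2.502%, loss ≈ 10014 × 2.502/100 ≈ 251.
Year 1989: gap = -1.8 × (7.56 - 4.63) = -5.274%, loss ≈ 10014 × 5.274/100 ≈ 528.
Total lost output = 725 + 384 + 305 + 251 + 528 = 2193 billion.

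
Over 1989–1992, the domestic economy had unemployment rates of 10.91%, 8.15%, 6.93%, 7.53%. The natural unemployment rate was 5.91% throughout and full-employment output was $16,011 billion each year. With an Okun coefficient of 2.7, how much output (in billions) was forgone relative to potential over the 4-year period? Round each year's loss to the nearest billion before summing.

$4,270 billion

Year 1989: gap = -2.7 × (10.91 - 5.91) = -13.5%, loss ≈ 16011 × 13.5/100 ≈ 2161.
Year 1990: gap = -2.7 × (8.15 - 5.91) = -6.048%, loss ≈ 16011 × 6.048/100 ≈ 968.
Year 1991: gap = -2.7 × (6.93 - 5.91) = -2.754%, loss ≈ 16011 × 2.754/100 ≈ 441.
Year 1992: gap = -2.7 × (7.53 - 5.91) = -4.374%, loss ≈ 16011 × 4.374/100 ≈ 700.
Total lost output = 2161 + 968 + 441 + 700 = 4270 billion.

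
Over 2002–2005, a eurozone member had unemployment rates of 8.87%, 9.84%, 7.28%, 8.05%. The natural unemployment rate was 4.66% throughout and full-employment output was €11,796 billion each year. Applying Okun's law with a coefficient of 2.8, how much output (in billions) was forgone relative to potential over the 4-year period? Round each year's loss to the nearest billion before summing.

Year 2002: gap = -2.8 × (8.87 - 4.66) = -11.788%, loss ≈ 11796 × 11.788/100 ≈ 1391.
Year 2003: gap = -2.8 × (9.84 - 4.66) = -14.504%, loss ≈ 11796 × 14.504/100 ≈ 1711.
Year 2004: gap = -2.8 × (7.28 - 4.66) = -7.336%, loss ≈ 11796 × 7.336/100 ≈ 865.
Year 2005: gap = -2.8 × (8.05 - 4.66) = -9.492%, loss ≈ 11796 × 9.492/100 ≈ 1120.
Total lost output = 1391 + 1711 + 865 + 1120 = 5087 billion.

€5,087 billion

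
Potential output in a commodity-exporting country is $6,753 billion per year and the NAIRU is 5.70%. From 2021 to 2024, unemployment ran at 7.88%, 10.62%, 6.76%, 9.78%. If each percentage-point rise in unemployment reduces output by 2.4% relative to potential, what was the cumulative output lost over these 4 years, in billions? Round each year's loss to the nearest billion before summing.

Year 2021: gap = -2.4 × (7.88 - 5.7) = -5.232%, loss ≈ 6753 × 5.232/100 ≈ 353.
Year 2022: gap = -2.4 × (10.62 - 5.7) = -11.808%, loss ≈ 6753 × 11.808/100 ≈ 797.
Year 2023: gap = -2.4 × (6.76 - 5.7) = -2.544%, loss ≈ 6753 × 2.544/100 ≈ 172.
Year 2024: gap = -2.4 × (9.78 - 5.7) = -9.792%, loss ≈ 6753 × 9.792/100 ≈ 661.
Total lost output = 353 + 797 + 172 + 661 = 1983 billion.

$1,983 billion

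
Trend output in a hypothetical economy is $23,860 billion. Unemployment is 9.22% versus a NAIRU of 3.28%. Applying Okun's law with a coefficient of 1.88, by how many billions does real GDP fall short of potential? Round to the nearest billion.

Output gap = -1.88 × (9.22 - 3.28) = -1.88 × 5.94 = -11.1672%.
Actual GDP ≈ 23860 × 0.888328 ≈ 21196 billion, so the shortfall is 23860 - 21196 = 2664 billion.

$2,664 billion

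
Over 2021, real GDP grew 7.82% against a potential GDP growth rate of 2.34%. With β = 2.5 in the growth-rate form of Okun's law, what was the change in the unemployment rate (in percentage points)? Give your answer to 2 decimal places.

-2.19 percentage points

Growth-rate Okun's law: g_Y = g_Y* - β × Δu, so Δu = (g_Y* - g_Y)/β.
Δu = (2.34 - 7.82)/2.5 = -5.48/2.5 = -2.19 percentage points.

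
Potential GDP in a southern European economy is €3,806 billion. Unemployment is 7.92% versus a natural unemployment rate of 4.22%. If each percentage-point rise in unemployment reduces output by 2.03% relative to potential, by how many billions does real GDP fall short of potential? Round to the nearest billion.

€286 billion

Output gap = -2.03 × (7.92 - 4.22) = -2.03 × 3.7 = -7.511%.
Actual GDP ≈ 3806 × 0.92489 ≈ 3520 billion, so the shortfall is 3806 - 3520 = 286 billion.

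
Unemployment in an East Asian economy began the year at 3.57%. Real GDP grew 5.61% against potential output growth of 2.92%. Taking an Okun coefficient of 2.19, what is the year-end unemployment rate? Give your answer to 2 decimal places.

2.34%

Growth-rate Okun's law: g_Y = g_Y* - β × Δu, so Δu = (g_Y* - g_Y)/β.
Δu = (2.92 - 5.61)/2.19 = -2.69/2.19 = -1.23 percentage points.
Year-end unemployment = 3.57 - 1.23 = 2.34%.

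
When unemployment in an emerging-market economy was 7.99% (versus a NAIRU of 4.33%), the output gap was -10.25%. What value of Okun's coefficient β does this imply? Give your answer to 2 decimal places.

β ≈ 2.80

Okun's law: output gap = -β × (u - u*).
-10.25 = -β × (7.99 - 4.33) = -β × 3.66, so β = 10.25/3.66 = 2.80.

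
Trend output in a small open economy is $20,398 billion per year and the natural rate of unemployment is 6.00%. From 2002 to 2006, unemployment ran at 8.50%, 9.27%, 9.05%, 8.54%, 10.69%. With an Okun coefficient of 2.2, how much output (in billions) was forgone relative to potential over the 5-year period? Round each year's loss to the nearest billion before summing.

$7,203 billion

Year 2002: gap = -2.2 × (8.5 - 6) = -5.5%, loss ≈ 20398 × 5.5/100 ≈ 1122.
Year 2003: gap = -2.2 × (9.27 - 6) = -7.194%, loss ≈ 20398 × 7.194/100 ≈ 1467.
Year 2004: gap = -2.2 × (9.05 - 6) = -6.71%, loss ≈ 20398 × 6.71/100 ≈ 1369.
Year 2005: gap = -2.2 × (8.54 - 6) = -5.588%, loss ≈ 20398 × 5.588/100 ≈ 1140.
Year 2006: gap = -2.2 × (10.69 - 6) = -10.318%, loss ≈ 20398 × 10.318/100 ≈ 2105.
Total lost output = 1122 + 1467 + 1369 + 1140 + 2105 = 7203 billion.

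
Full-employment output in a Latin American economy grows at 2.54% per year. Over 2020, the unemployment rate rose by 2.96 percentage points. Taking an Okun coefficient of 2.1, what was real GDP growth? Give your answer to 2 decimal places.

Growth-rate Okun's law: g_Y = g_Y* - β × Δu.
g_Y = 2.54 - 2.1 × (2.96) = 2.54 - 6.216 = -3.676%, i.e. -3.68% to 2 d.p.

-3.68%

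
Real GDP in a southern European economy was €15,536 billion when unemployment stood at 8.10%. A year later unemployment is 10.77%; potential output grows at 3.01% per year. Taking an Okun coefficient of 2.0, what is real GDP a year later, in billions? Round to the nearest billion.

Δu = 10.77 - 8.1 = 2.67 points.
Okun's law (growth form): g_Y = g_Y* - β × Δu = 3.01 - 2.0 × (2.67) = 3.01 - 5.34 = -2.33%.
Real GDP in the next year = 15536 × (1 - 2.33/100) = 15536 × 0.9767 ≈ 15174 billion.

€15,174 billion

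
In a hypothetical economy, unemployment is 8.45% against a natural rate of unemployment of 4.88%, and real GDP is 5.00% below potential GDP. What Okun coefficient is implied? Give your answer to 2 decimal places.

Okun's law: output gap = -β × (u - u*).
-5.00 = -β × (8.45 - 4.88) = -β × 3.57, so β = 5/3.57 = 1.40.

β ≈ 1.40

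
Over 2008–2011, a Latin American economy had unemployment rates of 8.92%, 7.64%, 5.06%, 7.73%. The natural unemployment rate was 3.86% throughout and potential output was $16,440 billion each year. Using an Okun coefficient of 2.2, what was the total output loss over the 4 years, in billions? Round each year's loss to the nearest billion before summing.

$5,031 billion

Year 2008: gap = -2.2 × (8.92 - 3.86) = -11.132%, loss ≈ 16440 × 11.132/100 ≈ 1830.
Year 2009: gap = -2.2 × (7.64 - 3.86) = -8.316%, loss ≈ 16440 × 8.316/100 ≈ 1367.
Year 2010: gap = -2.2 × (5.06 - 3.86) = -2.64%, loss ≈ 16440 × 2.64/100 ≈ 434.
Year 2011: gap = -2.2 × (7.73 - 3.86) = -8.514%, loss ≈ 16440 × 8.514/100 ≈ 1400.
Total lost output = 1830 + 1367 + 434 + 1400 = 5031 billion.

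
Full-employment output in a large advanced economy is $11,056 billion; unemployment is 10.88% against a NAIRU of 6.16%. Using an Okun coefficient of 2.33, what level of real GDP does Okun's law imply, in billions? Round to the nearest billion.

Unemployment gap = 10.88 - 6.16 = 4.72 points, so the output gap is -2.33 × 4.72 = -10.9976%.
Actual GDP = 11056 × (1 - 10.9976/100) = 11056 × 0.890024 ≈ 9840 billion.

$9,840 billion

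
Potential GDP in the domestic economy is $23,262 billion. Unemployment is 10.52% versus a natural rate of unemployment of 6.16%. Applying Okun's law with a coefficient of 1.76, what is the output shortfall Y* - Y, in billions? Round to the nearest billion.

$1,785 billion

Output gap = -1.76 × (10.52 - 6.16) = -1.76 × 4.36 = -7.6736%.
Actual GDP ≈ 23262 × 0.923264 ≈ 21477 billion, so the shortfall is 23262 - 21477 = 1785 billion.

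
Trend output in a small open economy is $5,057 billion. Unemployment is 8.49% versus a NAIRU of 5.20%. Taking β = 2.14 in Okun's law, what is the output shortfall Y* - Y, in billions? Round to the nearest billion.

$356 billion

Output gap = -2.14 × (8.49 - 5.2) = -2.14 × 3.29 = -7.0406%.
Actual GDP ≈ 5057 × 0.929594 ≈ 4701 billion, so the shortfall is 5057 - 4701 = 356 billion.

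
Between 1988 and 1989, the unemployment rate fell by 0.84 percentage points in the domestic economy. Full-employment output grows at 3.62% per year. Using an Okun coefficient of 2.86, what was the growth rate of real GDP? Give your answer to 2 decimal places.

6.02%

Growth-rate Okun's law: g_Y = g_Y* - β × Δu.
g_Y = 3.62 - 2.86 × (-0.84) = 3.62 + 2.4024 = 6.0224%, i.e. 6.02% to 2 d.p.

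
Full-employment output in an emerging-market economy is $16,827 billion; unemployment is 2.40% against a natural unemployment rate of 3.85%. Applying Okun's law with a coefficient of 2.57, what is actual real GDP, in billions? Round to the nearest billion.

$17,454 billion

Unemployment gap = 2.4 - 3.85 = -1.45 points, so the output gap is -2.57 × (-1.45) = 3.7265%.
Actual GDP = 16827 × (1 + 3.7265/100) = 16827 × 1.037265 ≈ 17454 billion.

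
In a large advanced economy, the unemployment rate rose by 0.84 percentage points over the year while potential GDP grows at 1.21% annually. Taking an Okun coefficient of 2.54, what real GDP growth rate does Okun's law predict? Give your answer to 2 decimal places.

-0.92%

Growth-rate Okun's law: g_Y = g_Y* - β × Δu.
g_Y = 1.21 - 2.54 × (0.84) = 1.21 - 2.1336 = -0.9236%, i.e. -0.92% to 2 d.p.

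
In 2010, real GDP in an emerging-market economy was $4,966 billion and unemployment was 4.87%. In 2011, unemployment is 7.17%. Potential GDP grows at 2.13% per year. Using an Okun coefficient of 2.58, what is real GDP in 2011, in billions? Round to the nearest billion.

$4,777 billion

Δu = 7.17 - 4.87 = 2.3 points.
Okun's law (growth form): g_Y = g_Y* - β × Δu = 2.13 - 2.58 × (2.30) = 2.13 - 5.934 = -3.804%.
Real GDP in the next year = 4966 × (1 - 3.804/100) = 4966 × 0.96196 ≈ 4777 billion.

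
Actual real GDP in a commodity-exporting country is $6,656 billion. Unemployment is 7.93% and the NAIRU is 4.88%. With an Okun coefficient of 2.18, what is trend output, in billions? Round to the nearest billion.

$7,130 billion

Unemployment gap = 7.93 - 4.88 = 3.05 points, so output gap = -2.18 × 3.05 = -6.649%.
Since Y = Y* × (1 + gap/100), Y* = 6656/0.93351 ≈ 7130 billion.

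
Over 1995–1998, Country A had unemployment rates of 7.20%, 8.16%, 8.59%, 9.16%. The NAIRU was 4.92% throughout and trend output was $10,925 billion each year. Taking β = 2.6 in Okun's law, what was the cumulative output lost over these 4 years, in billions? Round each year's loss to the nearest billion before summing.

Year 1995: gap = -2.6 × (7.2 - 4.92) = -5.928%, loss ≈ 10925 × 5.928/100 ≈ 648.
Year 1996: gap = -2.6 × (8.16 - 4.92) = -8.424%, loss ≈ 10925 × 8.424/100 ≈ 920.
Year 1997: gap = -2.6 × (8.59 - 4.92) = -9.542%, loss ≈ 10925 × 9.542/100 ≈ 1042.
Year 1998: gap = -2.6 × (9.16 - 4.92) = -11.024%, loss ≈ 10925 × 11.024/100 ≈ 1204.
Total lost output = 648 + 920 + 1042 + 1204 = 3814 billion.

$3,814 billion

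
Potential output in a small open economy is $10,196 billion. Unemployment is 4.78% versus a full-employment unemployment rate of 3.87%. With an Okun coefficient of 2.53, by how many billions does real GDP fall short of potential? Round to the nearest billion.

Output gap = -2.53 × (4.78 - 3.87) = -2.53 × 0.91 = -2.3023%.
Actual GDP ≈ 10196 × 0.976977 ≈ 9961 billion, so the shortfall is 10196 - 9961 = 235 billion.

$235 billion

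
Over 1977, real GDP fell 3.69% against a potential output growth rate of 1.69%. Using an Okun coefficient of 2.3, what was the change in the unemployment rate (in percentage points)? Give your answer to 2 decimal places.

2.34 percentage points

Growth-rate Okun's law: g_Y = g_Y* - β × Δu, so Δu = (g_Y* - g_Y)/β.
Δu = (1.69 + 3.69)/2.3 = 5.38/2.3 = 2.34 percentage points.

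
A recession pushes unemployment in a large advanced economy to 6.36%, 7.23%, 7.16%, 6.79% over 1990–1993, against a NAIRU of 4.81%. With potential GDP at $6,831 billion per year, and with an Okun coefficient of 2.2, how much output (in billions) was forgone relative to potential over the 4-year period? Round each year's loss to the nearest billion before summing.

$1,248 billion

Year 1990: gap = -2.2 × (6.36 - 4.81) = -3.41%, loss ≈ 6831 × 3.41/100 ≈ 233.
Year 1991: gap = -2.2 × (7.23 - 4.81) = -5.324%, loss ≈ 6831 × 5.324/100 ≈ 364.
Year 1992: gap = -2.2 × (7.16 - 4.81) = -5.17%, loss ≈ 6831 × 5.17/100 ≈ 353.
Year 1993: gap = -2.2 × (6.79 - 4.81) = -4.356%, loss ≈ 6831 × 4.356/100 ≈ 298.
Total lost output = 233 + 364 + 353 + 298 = 1248 billion.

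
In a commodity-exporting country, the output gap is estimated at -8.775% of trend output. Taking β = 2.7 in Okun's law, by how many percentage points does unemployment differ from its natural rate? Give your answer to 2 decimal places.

3.25 percentage points

Okun's law: output gap = -β × (u - u*), so u - u* = -(output gap)/β.
u - u* = -(-8.775)/2.7 = 3.25 percentage points.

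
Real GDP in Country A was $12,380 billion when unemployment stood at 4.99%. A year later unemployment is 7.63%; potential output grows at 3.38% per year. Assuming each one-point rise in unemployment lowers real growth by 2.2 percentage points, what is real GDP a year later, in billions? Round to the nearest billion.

$12,079 billion

Δu = 7.63 - 4.99 = 2.64 points.
Okun's law (growth form): g_Y = g_Y* - β × Δu = 3.38 - 2.2 × (2.64) = 3.38 - 5.808 = -2.428%.
Real GDP in the next year = 12380 × (1 - 2.428/100) = 12380 × 0.97572 ≈ 12079 billion.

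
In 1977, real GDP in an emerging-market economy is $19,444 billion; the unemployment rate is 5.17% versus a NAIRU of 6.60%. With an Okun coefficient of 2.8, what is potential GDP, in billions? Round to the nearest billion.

$18,695 billion

Unemployment gap = 5.17 - 6.6 = -1.43 points, so output gap = -2.8 × (-1.43) = 4.004%.
Since Y = Y* × (1 + gap/100), Y* = 19444/1.04004 ≈ 18695 billion.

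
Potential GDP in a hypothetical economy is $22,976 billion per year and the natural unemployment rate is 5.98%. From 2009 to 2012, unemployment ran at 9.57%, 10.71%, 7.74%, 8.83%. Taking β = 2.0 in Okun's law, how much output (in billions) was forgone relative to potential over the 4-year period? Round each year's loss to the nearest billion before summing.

$5,943 billion

Year 2009: gap = -2.0 × (9.57 - 5.98) = -7.18%, loss ≈ 22976 × 7.18/100 ≈ 1650.
Year 2010: gap = -2.0 × (10.71 - 5.98) = -9.46%, loss ≈ 22976 × 9.46/100 ≈ 2174.
Year 2011: gap = -2.0 × (7.74 - 5.98) = -3.52%, loss ≈ 22976 × 3.52/100 ≈ 809.
Year 2012: gap = -2.0 × (8.83 - 5.98) = -5.7%, loss ≈ 22976 × 5.7/100 ≈ 1310.
Total lost output = 1650 + 2174 + 809 + 1310 = 5943 billion.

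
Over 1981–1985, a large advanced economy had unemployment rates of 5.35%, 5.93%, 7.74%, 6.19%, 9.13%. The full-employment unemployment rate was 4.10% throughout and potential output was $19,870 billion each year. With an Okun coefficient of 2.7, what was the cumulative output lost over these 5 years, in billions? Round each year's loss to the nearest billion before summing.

Year 1981: gap = -2.7 × (5.35 - 4.1) = -3.375%, loss ≈ 19870 × 3.375/100 ≈ 671.
Year 1982: gap = -2.7 × (5.93 - 4.1) = -4.941%, loss ≈ 19870 × 4.941/100 ≈ 982.
Year 1983: gap = -2.7 × (7.74 - 4.1) = -9.828%, loss ≈ 19870 × 9.828/100 ≈ 1953.
Year 1984: gap = -2.7 × (6.19 - 4.1) = -5.643%, loss ≈ 19870 × 5.643/100 ≈ 1121.
Year 1985: gap = -2.7 × (9.13 - 4.1) = -13.581%, loss ≈ 19870 × 13.581/100 ≈ 2699.
Total lost output = 671 + 982 + 1953 + 1121 + 2699 = 7426 billion.

$7,426 billion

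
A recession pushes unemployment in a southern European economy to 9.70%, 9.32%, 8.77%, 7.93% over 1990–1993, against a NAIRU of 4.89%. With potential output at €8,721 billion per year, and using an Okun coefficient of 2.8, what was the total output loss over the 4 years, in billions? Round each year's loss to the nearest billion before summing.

Year 1990: gap = -2.8 × (9.7 - 4.89) = -13.468%, loss ≈ 8721 × 13.468/100 ≈ 1175.
Year 1991: gap = -2.8 × (9.32 - 4.89) = -12.404%, loss ≈ 8721 × 12.404/100 ≈ 1082.
Year 1992: gap = -2.8 × (8.77 - 4.89) = -10.864%, loss ≈ 8721 × 10.864/100 ≈ 947.
Year 1993: gap = -2.8 × (7.93 - 4.89) = -8.512%, loss ≈ 8721 × 8.512/100 ≈ 742.
Total lost output = 1175 + 1082 + 947 + 742 = 3946 billion.

€3,946 billion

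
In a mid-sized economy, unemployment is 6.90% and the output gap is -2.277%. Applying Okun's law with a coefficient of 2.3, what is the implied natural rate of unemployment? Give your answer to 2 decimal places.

From Okun's law, u - u* = -(output gap)/β = -(-2.277)/2.3 = 0.99 points.
So u* = 6.9 - 0.99 = 5.91%.

5.91%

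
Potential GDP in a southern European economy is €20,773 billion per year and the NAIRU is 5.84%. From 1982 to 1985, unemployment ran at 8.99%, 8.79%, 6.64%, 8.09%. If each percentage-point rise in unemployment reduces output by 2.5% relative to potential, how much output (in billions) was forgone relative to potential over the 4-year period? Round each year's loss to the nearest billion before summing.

Year 1982: gap = -2.5 × (8.99 - 5.84) = -7.875%, loss ≈ 20773 × 7.875/100 ≈ 1636.
Year 1983: gap = -2.5 × (8.79 - 5.84) = -7.375%, loss ≈ 20773 × 7.375/100 ≈ 1532.
Year 1984: gap = -2.5 × (6.64 - 5.84) = -2%, loss ≈ 20773 × 2/100 ≈ 415.
Year 1985: gap = -2.5 × (8.09 - 5.84) = -5.625%, loss ≈ 20773 × 5.625/100 ≈ 1168.
Total lost output = 1636 + 1532 + 415 + 1168 = 4751 billion.

€4,751 billion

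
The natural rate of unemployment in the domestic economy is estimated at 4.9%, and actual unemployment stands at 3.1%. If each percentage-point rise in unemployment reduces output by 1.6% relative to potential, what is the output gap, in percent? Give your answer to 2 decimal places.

The unemployment gap is 3.1 - 4.9 = -1.8 percentage points.
Okun's law gives an output gap of -1.6 × (-1.8) = 2.88%, i.e. 2.88% above potential.

2.88%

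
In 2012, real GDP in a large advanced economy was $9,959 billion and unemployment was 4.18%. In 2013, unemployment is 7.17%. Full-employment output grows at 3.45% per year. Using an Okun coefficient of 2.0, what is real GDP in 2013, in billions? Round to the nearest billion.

$9,707 billion

Δu = 7.17 - 4.18 = 2.99 points.
Okun's law (growth form): g_Y = g_Y* - β × Δu = 3.45 - 2.0 × (2.99) = 3.45 - 5.98 = -2.53%.
Real GDP in the next year = 9959 × (1 - 2.53/100) = 9959 × 0.9747 ≈ 9707 billion.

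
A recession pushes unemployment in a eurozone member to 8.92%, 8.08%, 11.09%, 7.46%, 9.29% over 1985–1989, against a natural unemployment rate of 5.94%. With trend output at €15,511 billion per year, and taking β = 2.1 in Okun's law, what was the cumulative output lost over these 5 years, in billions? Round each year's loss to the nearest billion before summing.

€4,932 billion

Year 1985: gap = -2.1 × (8.92 - 5.94) = -6.258%, loss ≈ 15511 × 6.258/100 ≈ 971.
Year 1986: gap = -2.1 × (8.08 - 5.94) = -4.494%, loss ≈ 15511 × 4.494/100 ≈ 697.
Year 1987: gap = -2.1 × (11.09 - 5.94) = -10.815%, loss ≈ 15511 × 10.815/100 ≈ 1678.
Year 1988: gap = -2.1 × (7.46 - 5.94) = -3.192%, loss ≈ 15511 × 3.192/100 ≈ 495.
Year 1989: gap = -2.1 × (9.29 - 5.94) = -7.035%, loss ≈ 15511 × 7.035/100 ≈ 1091.
Total lost output = 971 + 697 + 1678 + 495 + 1091 = 4932 billion.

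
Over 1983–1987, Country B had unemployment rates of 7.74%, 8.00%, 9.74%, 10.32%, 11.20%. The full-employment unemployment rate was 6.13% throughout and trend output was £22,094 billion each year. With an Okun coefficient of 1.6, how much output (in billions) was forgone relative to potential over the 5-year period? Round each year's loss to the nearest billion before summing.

Year 1983: gap = -1.6 × (7.74 - 6.13) = -2.576%, loss ≈ 22094 × 2.576/100 ≈ 569.
Year 1984: gap = -1.6 × (8 - 6.13) = -2.992%, loss ≈ 22094 × 2.992/100 ≈ 661.
Year 1985: gap = -1.6 × (9.74 - 6.13) = -5.776%, loss ≈ 22094 × 5.776/100 ≈ 1276.
Year 1986: gap = -1.6 × (10.32 - 6.13) = -6.704%, loss ≈ 22094 × 6.704/100 ≈ 1481.
Year 1987: gap = -1.6 × (11.2 - 6.13) = -8.112%, loss ≈ 22094 × 8.112/100 ≈ 1792.
Total lost output = 569 + 661 + 1276 + 1481 + 1792 = 5779 billion.

£5,779 billion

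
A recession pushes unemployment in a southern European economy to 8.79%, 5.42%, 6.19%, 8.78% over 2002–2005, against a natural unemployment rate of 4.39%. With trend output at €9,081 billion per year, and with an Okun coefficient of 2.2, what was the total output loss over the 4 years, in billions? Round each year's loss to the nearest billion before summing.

€2,322 billion

Year 2002: gap = -2.2 × (8.79 - 4.39) = -9.68%, loss ≈ 9081 × 9.68/100 ≈ 879.
Year 2003: gap = -2.2 × (5.42 - 4.39) = -2.266%, loss ≈ 9081 × 2.266/100 ≈ 206.
Year 2004: gap = -2.2 × (6.19 - 4.39) = -3.96%, loss ≈ 9081 × 3.96/100 ≈ 360.
Year 2005: gap = -2.2 × (8.78 - 4.39) = -9.658%, loss ≈ 9081 × 9.658/100 ≈ 877.
Total lost output = 879 + 206 + 360 + 877 = 2322 billion.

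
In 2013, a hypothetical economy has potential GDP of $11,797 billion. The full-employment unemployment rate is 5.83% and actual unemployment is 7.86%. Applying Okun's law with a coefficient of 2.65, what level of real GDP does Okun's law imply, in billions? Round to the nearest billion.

$11,162 billion

Unemployment gap = 7.86 - 5.83 = 2.03 points, so the output gap is -2.65 × 2.03 = -5.3795%.
Actual GDP = 11797 × (1 - 5.3795/100) = 11797 × 0.946205 ≈ 11162 billion.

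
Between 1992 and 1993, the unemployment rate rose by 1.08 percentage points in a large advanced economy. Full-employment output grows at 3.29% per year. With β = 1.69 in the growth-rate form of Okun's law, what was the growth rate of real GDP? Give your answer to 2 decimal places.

Growth-rate Okun's law: g_Y = g_Y* - β × Δu.
g_Y = 3.29 - 1.69 × (1.08) = 3.29 - 1.8252 = 1.4648%, i.e. 1.46% to 2 d.p.

1.46%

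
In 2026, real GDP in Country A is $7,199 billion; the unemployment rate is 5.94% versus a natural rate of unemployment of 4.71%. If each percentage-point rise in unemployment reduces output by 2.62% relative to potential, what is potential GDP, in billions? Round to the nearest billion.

$7,439 billion

Unemployment gap = 5.94 - 4.71 = 1.23 points, so output gap = -2.62 × 1.23 = -3.2226%.
Since Y = Y* × (1 + gap/100), Y* = 7199/0.967774 ≈ 7439 billion.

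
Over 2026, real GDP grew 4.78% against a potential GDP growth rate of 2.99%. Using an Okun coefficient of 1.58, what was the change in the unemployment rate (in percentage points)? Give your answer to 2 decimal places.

-1.13 percentage points

Growth-rate Okun's law: g_Y = g_Y* - β × Δu, so Δu = (g_Y* - g_Y)/β.
Δu = (2.99 - 4.78)/1.58 = -1.79/1.58 = -1.13 percentage points.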